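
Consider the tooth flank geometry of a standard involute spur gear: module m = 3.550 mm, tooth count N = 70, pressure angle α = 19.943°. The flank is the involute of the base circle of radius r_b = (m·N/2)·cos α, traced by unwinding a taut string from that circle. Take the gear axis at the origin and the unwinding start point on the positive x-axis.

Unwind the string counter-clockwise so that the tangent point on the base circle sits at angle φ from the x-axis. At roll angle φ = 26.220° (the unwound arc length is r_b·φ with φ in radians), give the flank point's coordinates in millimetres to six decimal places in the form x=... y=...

x=128.396210 y=3.653640

pitch radius r_p = m·N/2 = 3.550·70/2 = 124.250000
base radius r_b = r_p·cos α = 124.250000·cos 19.943° = 116.799027
roll angle φ = 26.220° = 0.45762533 rad
x = r_b·(cos φ + φ·sin φ) = 116.799027·(0.89710420 + 0.45762533·0.44181903) = 128.396210
y = r_b·(sin φ − φ·cos φ) = 116.799027·(0.44181903 − 0.45762533·0.89710420) = 3.653640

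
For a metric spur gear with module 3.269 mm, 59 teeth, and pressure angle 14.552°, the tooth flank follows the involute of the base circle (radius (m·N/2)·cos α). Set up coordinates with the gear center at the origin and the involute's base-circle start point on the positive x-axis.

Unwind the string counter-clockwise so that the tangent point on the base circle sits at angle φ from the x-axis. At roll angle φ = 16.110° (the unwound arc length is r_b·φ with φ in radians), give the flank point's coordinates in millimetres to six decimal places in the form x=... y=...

pitch radius r_p = m·N/2 = 3.269·59/2 = 96.435500
base radius r_b = r_p·cos α = 96.435500·cos 14.552° = 93.341850
roll angle φ = 16.110° = 0.28117254 rad
x = r_b·(cos φ + φ·sin φ) = 93.341850·(0.96073074 + 0.28117254·0.27748234) = 96.958954
y = r_b·(sin φ − φ·cos φ) = 93.341850·(0.27748234 − 0.28117254·0.96073074) = 0.686178

x=96.958954 y=0.686178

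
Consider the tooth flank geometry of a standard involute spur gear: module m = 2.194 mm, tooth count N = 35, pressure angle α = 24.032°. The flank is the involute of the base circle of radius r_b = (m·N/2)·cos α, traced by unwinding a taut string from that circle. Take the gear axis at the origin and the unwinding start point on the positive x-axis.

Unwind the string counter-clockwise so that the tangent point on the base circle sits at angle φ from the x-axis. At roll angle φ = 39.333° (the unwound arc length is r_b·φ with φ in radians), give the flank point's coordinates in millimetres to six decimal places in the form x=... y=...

pitch radius r_p = m·N/2 = 2.194·35/2 = 38.395000
base radius r_b = r_p·cos α = 38.395000·cos 24.032° = 35.066850
roll angle φ = 39.333° = 0.68649035 rad
x = r_b·(cos φ + φ·sin φ) = 35.066850·(0.77347528 + 0.68649035·0.63382647) = 42.381481
y = r_b·(sin φ − φ·cos φ) = 35.066850·(0.63382647 − 0.68649035·0.77347528) = 3.606385

x=42.381481 y=3.606385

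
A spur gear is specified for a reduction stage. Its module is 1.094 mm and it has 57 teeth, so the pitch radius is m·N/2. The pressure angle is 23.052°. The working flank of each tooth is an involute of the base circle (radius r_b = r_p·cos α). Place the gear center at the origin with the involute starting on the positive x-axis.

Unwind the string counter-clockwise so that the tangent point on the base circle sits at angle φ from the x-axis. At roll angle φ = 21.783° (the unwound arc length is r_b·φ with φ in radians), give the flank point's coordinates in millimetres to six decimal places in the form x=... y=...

pitch radius r_p = m·N/2 = 1.094·57/2 = 31.179000
base radius r_b = r_p·cos α = 31.179000·cos 23.052° = 28.689352
roll angle φ = 21.783° = 0.38018507 rad
x = r_b·(cos φ + φ·sin φ) = 28.689352·(0.92859597 + 0.38018507·0.37109233) = 30.688419
y = r_b·(sin φ − φ·cos φ) = 28.689352·(0.37109233 − 0.38018507·0.92859597) = 0.517958

x=30.688419 y=0.517958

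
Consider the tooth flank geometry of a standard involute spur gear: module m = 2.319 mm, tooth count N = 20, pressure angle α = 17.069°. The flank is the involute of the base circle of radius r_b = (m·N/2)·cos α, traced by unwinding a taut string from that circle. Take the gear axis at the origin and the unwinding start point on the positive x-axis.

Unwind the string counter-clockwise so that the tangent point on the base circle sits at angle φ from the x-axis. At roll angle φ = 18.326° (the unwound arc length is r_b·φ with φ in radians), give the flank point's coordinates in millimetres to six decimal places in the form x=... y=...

x=23.273646 y=0.239332

pitch radius r_p = m·N/2 = 2.319·20/2 = 23.190000
base radius r_b = r_p·cos α = 23.190000·cos 17.069° = 22.168526
roll angle φ = 18.326° = 0.31984904 rad
x = r_b·(cos φ + φ·sin φ) = 22.168526·(0.94928289 + 0.31984904·0.31442326) = 23.273646
y = r_b·(sin φ − φ·cos φ) = 22.168526·(0.31442326 − 0.31984904·0.94928289) = 0.239332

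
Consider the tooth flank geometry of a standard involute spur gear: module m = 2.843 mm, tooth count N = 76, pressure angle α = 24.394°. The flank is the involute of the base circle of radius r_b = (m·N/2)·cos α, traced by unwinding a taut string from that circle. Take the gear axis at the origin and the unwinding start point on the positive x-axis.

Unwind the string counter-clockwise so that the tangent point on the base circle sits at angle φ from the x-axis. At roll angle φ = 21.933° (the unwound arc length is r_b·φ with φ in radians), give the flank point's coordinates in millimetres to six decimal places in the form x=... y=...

x=105.336426 y=1.812910

pitch radius r_p = m·N/2 = 2.843·76/2 = 108.034000
base radius r_b = r_p·cos α = 108.034000·cos 24.394° = 98.389472
roll angle φ = 21.933° = 0.38280306 rad
x = r_b·(cos φ + φ·sin φ) = 98.389472·(0.92762127 + 0.38280306·0.37352212) = 105.336426
y = r_b·(sin φ − φ·cos φ) = 98.389472·(0.37352212 − 0.38280306·0.92762127) = 1.812910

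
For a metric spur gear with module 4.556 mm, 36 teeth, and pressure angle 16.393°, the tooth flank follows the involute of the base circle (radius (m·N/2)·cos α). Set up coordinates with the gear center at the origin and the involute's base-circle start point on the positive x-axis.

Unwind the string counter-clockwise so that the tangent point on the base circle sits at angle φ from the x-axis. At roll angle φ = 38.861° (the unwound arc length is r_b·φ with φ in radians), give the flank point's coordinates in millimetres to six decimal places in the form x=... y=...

x=94.741770 y=7.812204

pitch radius r_p = m·N/2 = 4.556·36/2 = 82.008000
base radius r_b = r_p·cos α = 82.008000·cos 16.393° = 78.674249
roll angle φ = 38.861° = 0.67825240 rad
x = r_b·(cos φ + φ·sin φ) = 78.674249·(0.77867041 + 0.67825240·0.62743318) = 94.741770
y = r_b·(sin φ − φ·cos φ) = 78.674249·(0.62743318 − 0.67825240·0.77867041) = 7.812204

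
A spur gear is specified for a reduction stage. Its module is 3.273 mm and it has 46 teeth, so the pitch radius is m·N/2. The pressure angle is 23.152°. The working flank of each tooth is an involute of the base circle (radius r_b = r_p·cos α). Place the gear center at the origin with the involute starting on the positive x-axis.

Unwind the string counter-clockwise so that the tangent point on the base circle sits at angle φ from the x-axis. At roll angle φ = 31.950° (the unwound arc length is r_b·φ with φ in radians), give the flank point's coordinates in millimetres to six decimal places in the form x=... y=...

x=79.155728 y=3.877639

pitch radius r_p = m·N/2 = 3.273·46/2 = 75.279000
base radius r_b = r_p·cos α = 75.279000·cos 23.152° = 69.216409
roll angle φ = 31.950° = 0.55763270 rad
x = r_b·(cos φ + φ·sin φ) = 69.216409·(0.84851021 + 0.55763270·0.52917900) = 79.155728
y = r_b·(sin φ − φ·cos φ) = 69.216409·(0.52917900 − 0.55763270·0.84851021) = 3.877639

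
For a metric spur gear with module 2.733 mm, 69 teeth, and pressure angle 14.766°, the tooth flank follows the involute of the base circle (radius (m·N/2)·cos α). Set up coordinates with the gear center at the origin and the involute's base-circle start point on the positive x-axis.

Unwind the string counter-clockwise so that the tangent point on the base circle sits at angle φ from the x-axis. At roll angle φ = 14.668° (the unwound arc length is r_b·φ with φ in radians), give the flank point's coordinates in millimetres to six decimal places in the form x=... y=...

x=94.113553 y=0.506580

pitch radius r_p = m·N/2 = 2.733·69/2 = 94.288500
base radius r_b = r_p·cos α = 94.288500·cos 14.766° = 91.174604
roll angle φ = 14.668° = 0.25600489 rad
x = r_b·(cos φ + φ·sin φ) = 91.174604·(0.96740933 + 0.25600489·0.25321768) = 94.113553
y = r_b·(sin φ − φ·cos φ) = 91.174604·(0.25321768 − 0.25600489·0.96740933) = 0.506580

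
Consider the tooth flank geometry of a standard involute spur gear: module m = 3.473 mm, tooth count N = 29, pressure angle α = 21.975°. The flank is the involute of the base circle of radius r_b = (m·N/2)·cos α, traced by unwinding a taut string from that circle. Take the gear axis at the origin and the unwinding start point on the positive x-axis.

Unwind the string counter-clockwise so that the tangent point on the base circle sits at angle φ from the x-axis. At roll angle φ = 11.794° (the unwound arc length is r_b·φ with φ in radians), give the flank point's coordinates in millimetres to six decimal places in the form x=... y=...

x=47.678737 y=0.135197

pitch radius r_p = m·N/2 = 3.473·29/2 = 50.358500
base radius r_b = r_p·cos α = 50.358500·cos 21.975° = 46.699815
roll angle φ = 11.794° = 0.20584413 rad
x = r_b·(cos φ + φ·sin φ) = 46.699815·(0.97888880 + 0.20584413·0.20439354) = 47.678737
y = r_b·(sin φ − φ·cos φ) = 46.699815·(0.20439354 − 0.20584413·0.97888880) = 0.135197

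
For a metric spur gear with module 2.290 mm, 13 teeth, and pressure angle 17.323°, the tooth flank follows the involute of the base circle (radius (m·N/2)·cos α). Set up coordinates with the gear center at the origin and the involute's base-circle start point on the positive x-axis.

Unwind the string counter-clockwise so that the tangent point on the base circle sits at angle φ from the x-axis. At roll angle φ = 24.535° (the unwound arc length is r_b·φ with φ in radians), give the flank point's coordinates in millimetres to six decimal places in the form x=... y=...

pitch radius r_p = m·N/2 = 2.290·13/2 = 14.885000
base radius r_b = r_p·cos α = 14.885000·cos 17.323° = 14.209836
roll angle φ = 24.535° = 0.42821653 rad
x = r_b·(cos φ + φ·sin φ) = 14.209836·(0.90970778 + 0.42821653·0.41524903) = 15.453542
y = r_b·(sin φ − φ·cos φ) = 14.209836·(0.41524903 − 0.42821653·0.90970778) = 0.365152

x=15.453542 y=0.365152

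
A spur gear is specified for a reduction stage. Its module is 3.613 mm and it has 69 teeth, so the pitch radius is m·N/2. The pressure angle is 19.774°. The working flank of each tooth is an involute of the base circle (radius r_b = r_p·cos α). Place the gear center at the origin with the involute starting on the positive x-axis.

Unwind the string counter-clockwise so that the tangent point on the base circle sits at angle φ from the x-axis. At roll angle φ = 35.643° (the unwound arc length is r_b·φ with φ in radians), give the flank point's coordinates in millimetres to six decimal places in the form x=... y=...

x=137.846260 y=9.053682

pitch radius r_p = m·N/2 = 3.613·69/2 = 124.648500
base radius r_b = r_p·cos α = 124.648500·cos 19.774° = 117.298525
roll angle φ = 35.643° = 0.62208771 rad
x = r_b·(cos φ + φ·sin φ) = 117.298525·(0.81266365 + 0.62208771·0.58273303) = 137.846260
y = r_b·(sin φ − φ·cos φ) = 117.298525·(0.58273303 − 0.62208771·0.81266365) = 9.053682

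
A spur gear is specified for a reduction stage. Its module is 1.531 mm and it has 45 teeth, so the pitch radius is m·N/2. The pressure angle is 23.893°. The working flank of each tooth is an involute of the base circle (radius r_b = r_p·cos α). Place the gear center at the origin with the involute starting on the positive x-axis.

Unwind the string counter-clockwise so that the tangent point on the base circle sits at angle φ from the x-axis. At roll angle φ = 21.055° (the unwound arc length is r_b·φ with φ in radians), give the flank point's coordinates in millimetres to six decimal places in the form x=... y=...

x=33.550798 y=0.513983

pitch radius r_p = m·N/2 = 1.531·45/2 = 34.447500
base radius r_b = r_p·cos α = 34.447500·cos 23.893° = 31.495468
roll angle φ = 21.055° = 0.36747907 rad
x = r_b·(cos φ + φ·sin φ) = 31.495468·(0.93323599 + 0.36747907·0.35926396) = 33.550798
y = r_b·(sin φ − φ·cos φ) = 31.495468·(0.35926396 − 0.36747907·0.93323599) = 0.513983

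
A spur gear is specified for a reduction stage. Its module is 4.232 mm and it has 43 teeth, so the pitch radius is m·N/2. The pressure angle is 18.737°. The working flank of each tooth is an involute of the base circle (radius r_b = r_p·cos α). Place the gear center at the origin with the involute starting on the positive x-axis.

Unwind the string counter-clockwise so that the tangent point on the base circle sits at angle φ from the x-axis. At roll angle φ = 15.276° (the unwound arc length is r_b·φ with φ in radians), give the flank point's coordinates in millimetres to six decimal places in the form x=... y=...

x=89.174227 y=0.540487

pitch radius r_p = m·N/2 = 4.232·43/2 = 90.988000
base radius r_b = r_p·cos α = 90.988000·cos 18.737° = 86.165912
roll angle φ = 15.276° = 0.26661650 rad
x = r_b·(cos φ + φ·sin φ) = 86.165912·(0.96466786 + 0.26661650·0.26346899) = 89.174227
y = r_b·(sin φ − φ·cos φ) = 86.165912·(0.26346899 − 0.26661650·0.96466786) = 0.540487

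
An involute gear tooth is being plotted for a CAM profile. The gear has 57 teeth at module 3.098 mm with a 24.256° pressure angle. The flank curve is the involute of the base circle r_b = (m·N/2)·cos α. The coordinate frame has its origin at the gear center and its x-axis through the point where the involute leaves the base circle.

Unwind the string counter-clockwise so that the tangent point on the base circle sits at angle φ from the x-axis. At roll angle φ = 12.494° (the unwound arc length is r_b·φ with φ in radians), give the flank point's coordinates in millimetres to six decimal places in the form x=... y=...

x=82.389598 y=0.276908

pitch radius r_p = m·N/2 = 3.098·57/2 = 88.293000
base radius r_b = r_p·cos α = 88.293000·cos 24.256° = 80.498408
roll angle φ = 12.494° = 0.21806144 rad
x = r_b·(cos φ + φ·sin φ) = 80.498408·(0.97631867 + 0.21806144·0.21633738) = 82.389598
y = r_b·(sin φ − φ·cos φ) = 80.498408·(0.21633738 − 0.21806144·0.97631867) = 0.276908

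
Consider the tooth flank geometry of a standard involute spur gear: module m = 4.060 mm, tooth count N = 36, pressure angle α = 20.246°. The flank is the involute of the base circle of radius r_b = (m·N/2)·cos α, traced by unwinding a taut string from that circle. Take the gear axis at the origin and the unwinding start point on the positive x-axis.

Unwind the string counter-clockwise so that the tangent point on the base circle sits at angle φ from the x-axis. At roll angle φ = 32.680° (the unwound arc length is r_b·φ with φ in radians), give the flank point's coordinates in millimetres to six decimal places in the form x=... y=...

x=78.826919 y=4.104527

pitch radius r_p = m·N/2 = 4.060·36/2 = 73.080000
base radius r_b = r_p·cos α = 73.080000·cos 20.246° = 68.564789
roll angle φ = 32.680° = 0.57037360 rad
x = r_b·(cos φ + φ·sin φ) = 68.564789·(0.84169931 + 0.57037360·0.53994654) = 78.826919
y = r_b·(sin φ − φ·cos φ) = 68.564789·(0.53994654 − 0.57037360·0.84169931) = 4.104527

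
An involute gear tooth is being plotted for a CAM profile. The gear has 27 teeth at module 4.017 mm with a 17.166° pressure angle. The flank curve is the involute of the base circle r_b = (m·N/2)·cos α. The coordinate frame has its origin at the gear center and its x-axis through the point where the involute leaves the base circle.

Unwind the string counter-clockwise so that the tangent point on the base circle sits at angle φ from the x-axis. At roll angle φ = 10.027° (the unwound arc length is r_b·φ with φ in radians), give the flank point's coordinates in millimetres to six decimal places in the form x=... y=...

pitch radius r_p = m·N/2 = 4.017·27/2 = 54.229500
base radius r_b = r_p·cos α = 54.229500·cos 17.166° = 51.813775
roll angle φ = 10.027° = 0.17500416 rad
x = r_b·(cos φ + φ·sin φ) = 51.813775·(0.98472581 + 0.17500416·0.17411224) = 52.601146
y = r_b·(sin φ − φ·cos φ) = 51.813775·(0.17411224 − 0.17500416·0.98472581) = 0.092287

x=52.601146 y=0.092287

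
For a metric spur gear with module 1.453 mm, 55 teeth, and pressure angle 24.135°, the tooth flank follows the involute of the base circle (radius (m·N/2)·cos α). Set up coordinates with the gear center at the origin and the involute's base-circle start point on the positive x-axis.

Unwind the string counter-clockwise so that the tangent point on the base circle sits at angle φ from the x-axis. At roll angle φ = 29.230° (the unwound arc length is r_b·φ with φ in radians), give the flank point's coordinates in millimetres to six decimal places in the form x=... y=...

pitch radius r_p = m·N/2 = 1.453·55/2 = 39.957500
base radius r_b = r_p·cos α = 39.957500·cos 24.135° = 36.464598
roll angle φ = 29.230° = 0.51015974 rad
x = r_b·(cos φ + φ·sin φ) = 36.464598·(0.87266651 + 0.51015974·0.48831665) = 40.905476
y = r_b·(sin φ − φ·cos φ) = 36.464598·(0.48831665 − 0.51015974·0.87266651) = 1.572256

x=40.905476 y=1.572256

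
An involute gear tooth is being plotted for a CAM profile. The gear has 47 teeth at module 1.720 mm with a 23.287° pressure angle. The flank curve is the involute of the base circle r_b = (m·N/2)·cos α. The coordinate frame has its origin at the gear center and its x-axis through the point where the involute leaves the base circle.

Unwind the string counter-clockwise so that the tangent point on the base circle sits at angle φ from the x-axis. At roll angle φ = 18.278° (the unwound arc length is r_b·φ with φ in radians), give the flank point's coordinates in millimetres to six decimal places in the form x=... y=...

x=38.968621 y=0.397707

pitch radius r_p = m·N/2 = 1.720·47/2 = 40.420000
base radius r_b = r_p·cos α = 40.420000·cos 23.287° = 37.127229
roll angle φ = 18.278° = 0.31901128 rad
x = r_b·(cos φ + φ·sin φ) = 37.127229·(0.94954597 + 0.31901128·0.31362788) = 38.968621
y = r_b·(sin φ − φ·cos φ) = 37.127229·(0.31362788 − 0.31901128·0.94954597) = 0.397707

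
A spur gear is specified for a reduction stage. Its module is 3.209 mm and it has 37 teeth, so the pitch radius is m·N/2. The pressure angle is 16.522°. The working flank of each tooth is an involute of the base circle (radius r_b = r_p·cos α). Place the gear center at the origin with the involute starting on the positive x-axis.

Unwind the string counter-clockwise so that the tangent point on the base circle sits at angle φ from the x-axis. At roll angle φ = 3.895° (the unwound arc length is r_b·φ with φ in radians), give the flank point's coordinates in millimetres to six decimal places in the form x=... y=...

x=57.046655 y=0.005957

pitch radius r_p = m·N/2 = 3.209·37/2 = 59.366500
base radius r_b = r_p·cos α = 59.366500·cos 16.522° = 56.915293
roll angle φ = 3.895° = 0.06798057 rad
x = r_b·(cos φ + φ·sin φ) = 56.915293·(0.99769021 + 0.06798057·0.06792823) = 57.046655
y = r_b·(sin φ − φ·cos φ) = 56.915293·(0.06792823 − 0.06798057·0.99769021) = 0.005957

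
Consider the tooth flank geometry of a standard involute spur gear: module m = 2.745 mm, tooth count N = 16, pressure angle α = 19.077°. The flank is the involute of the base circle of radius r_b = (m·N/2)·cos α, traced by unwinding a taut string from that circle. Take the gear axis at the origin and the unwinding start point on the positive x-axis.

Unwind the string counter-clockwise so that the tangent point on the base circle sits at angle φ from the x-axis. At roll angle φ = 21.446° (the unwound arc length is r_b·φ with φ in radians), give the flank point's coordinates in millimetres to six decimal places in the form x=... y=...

pitch radius r_p = m·N/2 = 2.745·16/2 = 21.960000
base radius r_b = r_p·cos α = 21.960000·cos 19.077° = 20.753961
roll angle φ = 21.446° = 0.37430331 rad
x = r_b·(cos φ + φ·sin φ) = 20.753961·(0.93076257 + 0.37430331·0.36562417) = 22.157280
y = r_b·(sin φ − φ·cos φ) = 20.753961·(0.36562417 − 0.37430331·0.93076257) = 0.357729

x=22.157280 y=0.357729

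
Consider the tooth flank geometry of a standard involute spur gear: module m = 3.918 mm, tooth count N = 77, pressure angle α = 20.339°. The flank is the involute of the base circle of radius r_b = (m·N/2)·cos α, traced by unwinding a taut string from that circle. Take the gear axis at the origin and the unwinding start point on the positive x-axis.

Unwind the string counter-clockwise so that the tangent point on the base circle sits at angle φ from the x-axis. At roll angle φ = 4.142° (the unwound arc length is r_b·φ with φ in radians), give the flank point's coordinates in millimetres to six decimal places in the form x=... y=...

pitch radius r_p = m·N/2 = 3.918·77/2 = 150.843000
base radius r_b = r_p·cos α = 150.843000·cos 20.339° = 141.438326
roll angle φ = 4.142° = 0.07229154 rad
x = r_b·(cos φ + φ·sin φ) = 141.438326·(0.99738810 + 0.07229154·0.07222859) = 141.807426
y = r_b·(sin φ − φ·cos φ) = 141.438326·(0.07222859 − 0.07229154·0.99738810) = 0.017803

x=141.807426 y=0.017803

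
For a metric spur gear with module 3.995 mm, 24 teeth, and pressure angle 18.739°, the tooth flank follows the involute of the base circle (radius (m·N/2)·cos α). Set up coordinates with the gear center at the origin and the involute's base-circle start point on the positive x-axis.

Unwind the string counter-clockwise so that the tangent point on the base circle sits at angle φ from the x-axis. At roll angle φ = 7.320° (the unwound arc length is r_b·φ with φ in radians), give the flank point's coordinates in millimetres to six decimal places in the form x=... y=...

pitch radius r_p = m·N/2 = 3.995·24/2 = 47.940000
base radius r_b = r_p·cos α = 47.940000·cos 18.739° = 45.398788
roll angle φ = 7.320° = 0.12775810 rad
x = r_b·(cos φ + φ·sin φ) = 45.398788·(0.99185003 + 0.12775810·0.12741084) = 45.767780
y = r_b·(sin φ − φ·cos φ) = 45.398788·(0.12741084 − 0.12775810·0.99185003) = 0.031505

x=45.767780 y=0.031505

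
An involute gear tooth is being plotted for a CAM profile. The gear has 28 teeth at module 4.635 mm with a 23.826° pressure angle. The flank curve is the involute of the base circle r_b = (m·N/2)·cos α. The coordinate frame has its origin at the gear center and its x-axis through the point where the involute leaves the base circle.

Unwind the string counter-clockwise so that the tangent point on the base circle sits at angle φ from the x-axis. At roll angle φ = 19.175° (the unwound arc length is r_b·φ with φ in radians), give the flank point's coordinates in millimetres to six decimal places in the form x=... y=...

pitch radius r_p = m·N/2 = 4.635·28/2 = 64.890000
base radius r_b = r_p·cos α = 64.890000·cos 23.826° = 59.359844
roll angle φ = 19.175° = 0.33466688 rad
x = r_b·(cos φ + φ·sin φ) = 59.359844·(0.94451978 + 0.33466688·0.32845455) = 62.591550
y = r_b·(sin φ − φ·cos φ) = 59.359844·(0.32845455 − 0.33466688·0.94451978) = 0.733395

x=62.591550 y=0.733395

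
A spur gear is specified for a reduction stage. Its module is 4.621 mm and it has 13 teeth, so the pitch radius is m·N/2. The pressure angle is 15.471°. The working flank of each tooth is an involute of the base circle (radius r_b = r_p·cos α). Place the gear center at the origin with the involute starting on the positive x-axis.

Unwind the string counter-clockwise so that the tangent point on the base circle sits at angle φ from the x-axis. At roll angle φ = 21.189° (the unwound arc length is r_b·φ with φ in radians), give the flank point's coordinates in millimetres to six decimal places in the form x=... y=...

x=30.860524 y=0.481406

pitch radius r_p = m·N/2 = 4.621·13/2 = 30.036500
base radius r_b = r_p·cos α = 30.036500·cos 15.471° = 28.948145
roll angle φ = 21.189° = 0.36981782 rad
x = r_b·(cos φ + φ·sin φ) = 28.948145·(0.93239321 + 0.36981782·0.36144557) = 30.860524
y = r_b·(sin φ − φ·cos φ) = 28.948145·(0.36144557 − 0.36981782·0.93239321) = 0.481406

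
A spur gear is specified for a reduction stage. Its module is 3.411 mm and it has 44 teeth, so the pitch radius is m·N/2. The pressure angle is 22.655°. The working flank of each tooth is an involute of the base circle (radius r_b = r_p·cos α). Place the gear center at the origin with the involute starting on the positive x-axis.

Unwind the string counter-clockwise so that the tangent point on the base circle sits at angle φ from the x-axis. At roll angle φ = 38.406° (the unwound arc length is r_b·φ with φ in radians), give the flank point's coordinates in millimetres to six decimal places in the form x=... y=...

x=83.105357 y=6.645058

pitch radius r_p = m·N/2 = 3.411·44/2 = 75.042000
base radius r_b = r_p·cos α = 75.042000·cos 22.655° = 69.251826
roll angle φ = 38.406° = 0.67031115 rad
x = r_b·(cos φ + φ·sin φ) = 69.251826·(0.78362841 + 0.67031115·0.62122985) = 83.105357
y = r_b·(sin φ − φ·cos φ) = 69.251826·(0.62122985 − 0.67031115·0.78362841) = 6.645058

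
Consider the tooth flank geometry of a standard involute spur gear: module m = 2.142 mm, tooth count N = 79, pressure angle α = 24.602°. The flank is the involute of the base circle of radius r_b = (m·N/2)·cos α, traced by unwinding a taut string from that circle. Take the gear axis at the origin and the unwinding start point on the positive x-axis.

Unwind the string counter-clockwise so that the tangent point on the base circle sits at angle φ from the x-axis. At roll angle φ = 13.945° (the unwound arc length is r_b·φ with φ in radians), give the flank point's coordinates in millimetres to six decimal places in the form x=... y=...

x=79.173192 y=0.367517

pitch radius r_p = m·N/2 = 2.142·79/2 = 84.609000
base radius r_b = r_p·cos α = 84.609000·cos 24.602° = 76.928328
roll angle φ = 13.945° = 0.24338616 rad
x = r_b·(cos φ + φ·sin φ) = 76.928328·(0.97052751 + 0.24338616·0.24099037) = 79.173192
y = r_b·(sin φ − φ·cos φ) = 76.928328·(0.24099037 − 0.24338616·0.97052751) = 0.367517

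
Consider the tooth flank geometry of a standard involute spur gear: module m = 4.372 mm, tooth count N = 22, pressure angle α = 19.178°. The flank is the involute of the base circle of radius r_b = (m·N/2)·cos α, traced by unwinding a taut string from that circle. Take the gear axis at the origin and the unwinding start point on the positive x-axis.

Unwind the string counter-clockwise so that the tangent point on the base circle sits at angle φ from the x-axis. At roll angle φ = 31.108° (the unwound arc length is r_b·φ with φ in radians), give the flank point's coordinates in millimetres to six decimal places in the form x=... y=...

pitch radius r_p = m·N/2 = 4.372·22/2 = 48.092000
base radius r_b = r_p·cos α = 48.092000·cos 19.178° = 45.423018
roll angle φ = 31.108° = 0.54293702 rad
x = r_b·(cos φ + φ·sin φ) = 45.423018·(0.85619495 + 0.54293702·0.51665288) = 51.632568
y = r_b·(sin φ − φ·cos φ) = 45.423018·(0.51665288 − 0.54293702·0.85619495) = 2.352592

x=51.632568 y=2.352592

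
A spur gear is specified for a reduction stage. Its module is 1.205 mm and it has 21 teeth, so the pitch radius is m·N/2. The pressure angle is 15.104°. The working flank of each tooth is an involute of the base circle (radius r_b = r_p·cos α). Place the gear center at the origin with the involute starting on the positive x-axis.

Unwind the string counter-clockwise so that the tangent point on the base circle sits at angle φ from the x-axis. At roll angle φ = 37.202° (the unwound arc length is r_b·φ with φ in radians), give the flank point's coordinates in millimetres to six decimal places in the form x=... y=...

pitch radius r_p = m·N/2 = 1.205·21/2 = 12.652500
base radius r_b = r_p·cos α = 12.652500·cos 15.104° = 12.215412
roll angle φ = 37.202° = 0.64929739 rad
x = r_b·(cos φ + φ·sin φ) = 12.215412·(0.79650881 + 0.64929739·0.60462692) = 14.525243
y = r_b·(sin φ − φ·cos φ) = 12.215412·(0.60462692 − 0.64929739·0.79650881) = 1.068309

x=14.525243 y=1.068309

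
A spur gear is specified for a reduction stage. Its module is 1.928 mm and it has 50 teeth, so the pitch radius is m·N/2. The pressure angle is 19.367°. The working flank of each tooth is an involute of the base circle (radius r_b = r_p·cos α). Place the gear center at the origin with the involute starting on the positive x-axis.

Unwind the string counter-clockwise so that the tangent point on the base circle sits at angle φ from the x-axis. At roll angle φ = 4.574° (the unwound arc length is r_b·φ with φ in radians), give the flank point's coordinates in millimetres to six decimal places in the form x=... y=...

pitch radius r_p = m·N/2 = 1.928·50/2 = 48.200000
base radius r_b = r_p·cos α = 48.200000·cos 19.367° = 45.472546
roll angle φ = 4.574° = 0.07983136 rad
x = r_b·(cos φ + φ·sin φ) = 45.472546·(0.99681517 + 0.07983136·0.07974659) = 45.617214
y = r_b·(sin φ − φ·cos φ) = 45.472546·(0.07974659 − 0.07983136·0.99681517) = 0.007707

x=45.617214 y=0.007707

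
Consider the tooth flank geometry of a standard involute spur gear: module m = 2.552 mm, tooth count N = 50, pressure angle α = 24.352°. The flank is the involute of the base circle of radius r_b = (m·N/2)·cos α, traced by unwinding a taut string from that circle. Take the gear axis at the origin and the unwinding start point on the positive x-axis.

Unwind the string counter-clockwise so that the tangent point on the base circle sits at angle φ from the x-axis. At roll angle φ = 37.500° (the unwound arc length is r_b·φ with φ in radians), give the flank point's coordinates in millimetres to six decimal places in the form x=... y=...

pitch radius r_p = m·N/2 = 2.552·50/2 = 63.800000
base radius r_b = r_p·cos α = 63.800000·cos 24.352° = 58.123677
roll angle φ = 37.500° = 0.65449847 rad
x = r_b·(cos φ + φ·sin φ) = 58.123677·(0.79335334 + 0.65449847·0.60876143) = 69.271029
y = r_b·(sin φ − φ·cos φ) = 58.123677·(0.60876143 − 0.65449847·0.79335334) = 5.202818

x=69.271029 y=5.202818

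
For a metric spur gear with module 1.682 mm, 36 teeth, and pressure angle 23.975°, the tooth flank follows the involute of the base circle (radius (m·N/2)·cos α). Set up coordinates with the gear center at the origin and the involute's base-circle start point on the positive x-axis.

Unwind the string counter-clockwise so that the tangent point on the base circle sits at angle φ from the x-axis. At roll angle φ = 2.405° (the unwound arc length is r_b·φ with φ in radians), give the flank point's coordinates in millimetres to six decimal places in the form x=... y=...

x=27.688233 y=0.000682

pitch radius r_p = m·N/2 = 1.682·36/2 = 30.276000
base radius r_b = r_p·cos α = 30.276000·cos 23.975° = 27.663873
roll angle φ = 2.405° = 0.04197517 rad
x = r_b·(cos φ + φ·sin φ) = 27.663873·(0.99911917 + 0.04197517·0.04196284) = 27.688233
y = r_b·(sin φ − φ·cos φ) = 27.663873·(0.04196284 − 0.04197517·0.99911917) = 0.000682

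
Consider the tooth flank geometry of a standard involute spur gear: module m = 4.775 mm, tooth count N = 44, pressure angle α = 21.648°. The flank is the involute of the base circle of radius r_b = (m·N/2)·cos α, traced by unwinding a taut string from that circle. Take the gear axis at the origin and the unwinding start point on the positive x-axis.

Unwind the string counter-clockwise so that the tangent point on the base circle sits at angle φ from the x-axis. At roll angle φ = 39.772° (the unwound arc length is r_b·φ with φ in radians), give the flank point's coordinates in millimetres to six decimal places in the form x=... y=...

pitch radius r_p = m·N/2 = 4.775·44/2 = 105.050000
base radius r_b = r_p·cos α = 105.050000·cos 21.648° = 97.640588
roll angle φ = 39.772° = 0.69415235 rad
x = r_b·(cos φ + φ·sin φ) = 97.640588·(0.76859625 + 0.69415235·0.63973417) = 118.405736
y = r_b·(sin φ − φ·cos φ) = 97.640588·(0.63973417 − 0.69415235·0.76859625) = 10.370532

x=118.405736 y=10.370532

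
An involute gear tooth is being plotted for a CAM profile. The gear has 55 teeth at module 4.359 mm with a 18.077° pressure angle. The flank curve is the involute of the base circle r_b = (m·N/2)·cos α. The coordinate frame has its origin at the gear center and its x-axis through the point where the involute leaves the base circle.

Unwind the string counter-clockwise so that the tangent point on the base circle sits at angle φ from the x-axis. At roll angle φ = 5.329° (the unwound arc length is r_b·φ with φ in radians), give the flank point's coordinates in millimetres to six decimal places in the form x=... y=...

pitch radius r_p = m·N/2 = 4.359·55/2 = 119.872500
base radius r_b = r_p·cos α = 119.872500·cos 18.077° = 113.955638
roll angle φ = 5.329° = 0.09300860 rad
x = r_b·(cos φ + φ·sin φ) = 113.955638·(0.99567782 + 0.09300860·0.09287456) = 114.447464
y = r_b·(sin φ − φ·cos φ) = 113.955638·(0.09287456 − 0.09300860·0.99567782) = 0.030536

x=114.447464 y=0.030536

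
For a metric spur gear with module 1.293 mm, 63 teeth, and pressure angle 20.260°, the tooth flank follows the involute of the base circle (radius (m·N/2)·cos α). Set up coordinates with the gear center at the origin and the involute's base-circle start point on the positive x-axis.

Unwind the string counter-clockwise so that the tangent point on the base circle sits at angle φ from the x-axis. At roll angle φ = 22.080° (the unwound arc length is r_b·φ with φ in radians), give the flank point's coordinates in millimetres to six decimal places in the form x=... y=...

x=40.942366 y=0.718153

pitch radius r_p = m·N/2 = 1.293·63/2 = 40.729500
base radius r_b = r_p·cos α = 40.729500·cos 20.260° = 38.209603
roll angle φ = 22.080° = 0.38536870 rad
x = r_b·(cos φ + φ·sin φ) = 38.209603·(0.92665990 + 0.38536870·0.37590082) = 40.942366
y = r_b·(sin φ − φ·cos φ) = 38.209603·(0.37590082 − 0.38536870·0.92665990) = 0.718153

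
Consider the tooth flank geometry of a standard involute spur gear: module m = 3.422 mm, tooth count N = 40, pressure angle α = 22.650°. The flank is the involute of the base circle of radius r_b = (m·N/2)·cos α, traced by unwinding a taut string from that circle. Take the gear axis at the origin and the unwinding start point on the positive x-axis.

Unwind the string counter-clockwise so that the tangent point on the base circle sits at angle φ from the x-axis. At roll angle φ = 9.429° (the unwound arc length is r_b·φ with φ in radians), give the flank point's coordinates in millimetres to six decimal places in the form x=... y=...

pitch radius r_p = m·N/2 = 3.422·40/2 = 68.440000
base radius r_b = r_p·cos α = 68.440000·cos 22.650° = 63.161531
roll angle φ = 9.429° = 0.16456710 rad
x = r_b·(cos φ + φ·sin φ) = 63.161531·(0.98648937 + 0.16456710·0.16382529) = 64.011030
y = r_b·(sin φ − φ·cos φ) = 63.161531·(0.16382529 − 0.16456710·0.98648937) = 0.093580

x=64.011030 y=0.093580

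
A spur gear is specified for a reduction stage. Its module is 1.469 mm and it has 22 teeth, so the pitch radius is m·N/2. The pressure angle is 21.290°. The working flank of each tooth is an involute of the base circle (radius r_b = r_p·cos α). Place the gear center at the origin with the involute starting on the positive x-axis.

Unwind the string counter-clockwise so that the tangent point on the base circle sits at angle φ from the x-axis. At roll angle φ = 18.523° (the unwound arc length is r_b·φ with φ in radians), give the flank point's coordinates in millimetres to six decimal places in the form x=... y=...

x=15.822582 y=0.167809

pitch radius r_p = m·N/2 = 1.469·22/2 = 16.159000
base radius r_b = r_p·cos α = 16.159000·cos 21.290° = 15.056223
roll angle φ = 18.523° = 0.32328734 rad
x = r_b·(cos φ + φ·sin φ) = 15.056223·(0.94819620 + 0.32328734·0.31768531) = 15.822582
y = r_b·(sin φ − φ·cos φ) = 15.056223·(0.31768531 − 0.32328734·0.94819620) = 0.167809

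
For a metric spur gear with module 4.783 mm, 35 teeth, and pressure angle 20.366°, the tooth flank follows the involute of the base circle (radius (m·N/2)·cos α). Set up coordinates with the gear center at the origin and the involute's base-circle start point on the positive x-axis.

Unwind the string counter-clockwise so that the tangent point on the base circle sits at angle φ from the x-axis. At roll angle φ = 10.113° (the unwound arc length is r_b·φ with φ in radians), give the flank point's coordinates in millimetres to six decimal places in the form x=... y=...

pitch radius r_p = m·N/2 = 4.783·35/2 = 83.702500
base radius r_b = r_p·cos α = 83.702500·cos 20.366° = 78.470146
roll angle φ = 10.113° = 0.17650515 rad
x = r_b·(cos φ + φ·sin φ) = 78.470146·(0.98446337 + 0.17650515·0.17559010) = 79.682974
y = r_b·(sin φ − φ·cos φ) = 78.470146·(0.17559010 − 0.17650515·0.98446337) = 0.143384

x=79.682974 y=0.143384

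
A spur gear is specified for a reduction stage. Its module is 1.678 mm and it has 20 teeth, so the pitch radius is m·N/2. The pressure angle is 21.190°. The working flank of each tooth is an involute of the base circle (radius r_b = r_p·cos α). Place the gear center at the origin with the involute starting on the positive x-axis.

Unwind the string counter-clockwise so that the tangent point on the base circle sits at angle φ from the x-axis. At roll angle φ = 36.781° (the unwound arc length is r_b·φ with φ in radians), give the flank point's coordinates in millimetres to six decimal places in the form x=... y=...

pitch radius r_p = m·N/2 = 1.678·20/2 = 16.780000
base radius r_b = r_p·cos α = 16.780000·cos 21.190° = 15.645452
roll angle φ = 36.781° = 0.64194955 rad
x = r_b·(cos φ + φ·sin φ) = 15.645452·(0.80092997 + 0.64194955·0.59875803) = 18.544592
y = r_b·(sin φ − φ·cos φ) = 15.645452·(0.59875803 − 0.64194955·0.80092997) = 1.323627

x=18.544592 y=1.323627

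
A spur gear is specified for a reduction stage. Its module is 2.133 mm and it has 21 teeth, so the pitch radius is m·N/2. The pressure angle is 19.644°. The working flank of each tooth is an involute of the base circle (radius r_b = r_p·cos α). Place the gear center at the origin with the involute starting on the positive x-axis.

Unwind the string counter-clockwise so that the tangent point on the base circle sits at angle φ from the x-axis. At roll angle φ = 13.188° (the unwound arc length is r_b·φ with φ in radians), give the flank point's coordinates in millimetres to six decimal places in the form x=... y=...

x=21.644390 y=0.085287

pitch radius r_p = m·N/2 = 2.133·21/2 = 22.396500
base radius r_b = r_p·cos α = 22.396500·cos 19.644° = 21.093014
roll angle φ = 13.188° = 0.23017402 rad
x = r_b·(cos φ + φ·sin φ) = 21.093014·(0.97362671 + 0.23017402·0.22814696) = 21.644390
y = r_b·(sin φ − φ·cos φ) = 21.093014·(0.22814696 − 0.23017402·0.97362671) = 0.085287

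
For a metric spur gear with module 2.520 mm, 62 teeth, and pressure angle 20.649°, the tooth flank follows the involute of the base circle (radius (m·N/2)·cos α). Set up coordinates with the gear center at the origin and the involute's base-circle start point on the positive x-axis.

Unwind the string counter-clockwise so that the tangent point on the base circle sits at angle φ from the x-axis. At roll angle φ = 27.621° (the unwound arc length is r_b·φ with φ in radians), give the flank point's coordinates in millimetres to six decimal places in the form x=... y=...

x=81.108591 y=2.667032

pitch radius r_p = m·N/2 = 2.520·62/2 = 78.120000
base radius r_b = r_p·cos α = 78.120000·cos 20.649° = 73.101438
roll angle φ = 27.621° = 0.48207739 rad
x = r_b·(cos φ + φ·sin φ) = 73.101438·(0.88603371 + 0.48207739·0.46362081) = 81.108591
y = r_b·(sin φ − φ·cos φ) = 73.101438·(0.46362081 − 0.48207739·0.88603371) = 2.667032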